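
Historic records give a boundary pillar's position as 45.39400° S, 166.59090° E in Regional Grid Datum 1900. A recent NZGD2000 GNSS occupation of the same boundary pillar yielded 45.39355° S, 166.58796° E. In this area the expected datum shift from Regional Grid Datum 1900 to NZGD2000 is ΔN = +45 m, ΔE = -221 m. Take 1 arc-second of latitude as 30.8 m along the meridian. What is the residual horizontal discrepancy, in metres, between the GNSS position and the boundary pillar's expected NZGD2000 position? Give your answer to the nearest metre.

Observed coordinate differences: Δφ = +0.00045°, Δλ = -0.00294°.
Converting to metres (1° lat = 110880 m, cos φ = 0.702228): observed ΔN = 49.9 m, observed ΔE = -228.9 m.
Subtracting the expected shift leaves a residual of 49.9 − (45) = 4.9 m north and -228.9 − (-221) = -7.9 m east.
Residual distance = √(4.9² + (-7.9)²) = 9.3 m.

9 m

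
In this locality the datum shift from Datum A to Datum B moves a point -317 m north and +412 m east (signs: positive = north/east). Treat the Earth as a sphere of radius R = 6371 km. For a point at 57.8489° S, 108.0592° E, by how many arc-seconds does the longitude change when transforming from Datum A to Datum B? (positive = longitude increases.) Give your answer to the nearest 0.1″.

Δλ = 25.1″

At latitude -57.8489°, cos φ = 0.532154.
One radian of longitude at latitude φ spans R cos φ, so Δλ = ΔE / (R cos φ) = 412.0 / (6371000 × 0.532154) = 1.2152e-04 rad = 25.066″.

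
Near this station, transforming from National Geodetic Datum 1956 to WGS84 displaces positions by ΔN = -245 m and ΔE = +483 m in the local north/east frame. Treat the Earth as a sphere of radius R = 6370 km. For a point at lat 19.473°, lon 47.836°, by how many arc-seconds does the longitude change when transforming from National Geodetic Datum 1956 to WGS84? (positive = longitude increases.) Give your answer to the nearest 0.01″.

Δλ = 16.59″

At latitude 19.473°, cos φ = 0.942799.
One radian of longitude at latitude φ spans R cos φ, so Δλ = ΔE / (R cos φ) = 483.0 / (6370000 × 0.942799) = 8.0425e-05 rad = 16.589″.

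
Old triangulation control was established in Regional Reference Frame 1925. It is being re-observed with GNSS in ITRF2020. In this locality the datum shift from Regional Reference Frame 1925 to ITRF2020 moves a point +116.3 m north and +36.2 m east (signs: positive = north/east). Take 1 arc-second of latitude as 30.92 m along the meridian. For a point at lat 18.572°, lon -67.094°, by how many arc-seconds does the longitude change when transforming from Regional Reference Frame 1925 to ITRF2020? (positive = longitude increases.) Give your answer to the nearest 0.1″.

At latitude 18.572°, cos φ = 0.947924.
1″ of longitude at this latitude = 30.92 × cos φ = 29.3098 m, so Δλ = 36.2 / 29.3098 = 1.235″.

Δλ = 1.2″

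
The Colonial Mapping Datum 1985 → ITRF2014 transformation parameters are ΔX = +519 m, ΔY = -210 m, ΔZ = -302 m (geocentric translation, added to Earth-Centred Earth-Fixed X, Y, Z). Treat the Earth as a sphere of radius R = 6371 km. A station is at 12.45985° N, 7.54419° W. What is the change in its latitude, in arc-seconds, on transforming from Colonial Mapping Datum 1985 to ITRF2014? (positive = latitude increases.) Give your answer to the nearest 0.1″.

sin φ = 0.215755, cos φ = 0.976447, sin λ = -0.131291, cos λ = 0.991344.
North component: ΔN = −sin φ cos λ·ΔX − sin φ sin λ·ΔY + cos φ·ΔZ = −(0.215755)(0.991344)(519) − (0.215755)(-0.131291)(-210) + (0.976447)(-302) = -411.84 m.
1° of latitude spans πR/180 = 111195 m, so Δφ = -411.84 / 111195 × 3600 = -13.334″.

Δφ = -13.3″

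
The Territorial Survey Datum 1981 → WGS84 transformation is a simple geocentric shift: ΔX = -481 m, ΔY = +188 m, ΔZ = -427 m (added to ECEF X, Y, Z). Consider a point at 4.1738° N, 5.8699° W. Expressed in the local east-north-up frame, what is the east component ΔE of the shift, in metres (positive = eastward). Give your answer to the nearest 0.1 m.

ΔE = 137.8 m

The local east axis at (φ, λ) is (−sin λ, cos λ, 0), so ΔE = −sin(-5.8699°)·(-481) + cos(-5.8699°)·188 = 137.82 m.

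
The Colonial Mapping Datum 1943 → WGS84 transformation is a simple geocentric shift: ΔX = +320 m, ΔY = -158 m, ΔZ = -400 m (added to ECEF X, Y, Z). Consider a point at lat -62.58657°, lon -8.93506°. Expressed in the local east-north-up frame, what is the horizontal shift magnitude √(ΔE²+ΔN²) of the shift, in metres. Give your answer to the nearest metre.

At φ = -62.58657°, λ = -8.93506°: sin φ = -0.887707, cos φ = 0.460408, sin λ = -0.155315, cos λ = 0.987865.
ΔE = −sin λ·ΔX + cos λ·ΔY = −(-0.155315)·(320) + (0.987865)·(-158) = -106.38 m.
ΔN = −sin φ cos λ·ΔX − sin φ sin λ·ΔY + cos φ·ΔZ = −(-0.887707)(0.987865)(320) − (-0.887707)(-0.155315)(-158) + (0.460408)(-400) = 118.24 m.
Horizontal magnitude = √(ΔE² + ΔN²) = √((-106.38)² + 118.24²) = 159.05 m.

159 m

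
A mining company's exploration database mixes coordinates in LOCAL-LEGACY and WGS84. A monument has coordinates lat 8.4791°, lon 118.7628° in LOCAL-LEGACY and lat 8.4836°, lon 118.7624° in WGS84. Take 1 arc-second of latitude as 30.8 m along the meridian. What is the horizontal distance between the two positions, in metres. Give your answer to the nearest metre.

Δφ = 8.4836° − 8.4791° = +0.0045°; Δλ = 118.7624° − 118.7628° = -0.0004°.
1° of latitude = 3600 × 30.80 = 110880 m.
ΔN = Δφ × 110880 = 499.0 m; ΔE = Δλ × 110880 × cos(8.4791°) = -0.0004 × 110880 × 0.989070 = -43.9 m.
Distance = √(ΔE² + ΔN²) = √((-43.9)² + 499.0²) = 500.9 m.

501 m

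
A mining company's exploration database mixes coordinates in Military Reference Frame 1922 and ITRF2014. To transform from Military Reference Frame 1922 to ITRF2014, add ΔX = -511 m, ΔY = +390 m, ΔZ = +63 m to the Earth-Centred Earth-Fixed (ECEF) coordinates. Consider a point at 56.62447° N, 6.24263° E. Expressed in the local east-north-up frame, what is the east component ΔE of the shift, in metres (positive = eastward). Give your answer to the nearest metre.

At φ = 56.62447°, λ = 6.24263°: sin φ = 0.835083, cos φ = 0.550124, sin λ = 0.108739, cos λ = 0.994070.
ΔE = −sin λ·ΔX + cos λ·ΔY = −(0.108739)·(-511) + (0.994070)·(390) = 443.25 m.

ΔE = 443 m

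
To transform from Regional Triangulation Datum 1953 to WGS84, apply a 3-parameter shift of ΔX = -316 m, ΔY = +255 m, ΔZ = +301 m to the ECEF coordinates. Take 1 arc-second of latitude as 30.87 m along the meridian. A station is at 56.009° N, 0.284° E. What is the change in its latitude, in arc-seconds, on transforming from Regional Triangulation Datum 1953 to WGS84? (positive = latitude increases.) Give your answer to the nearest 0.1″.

Δφ = 13.9″

sin φ = 0.829125, cos φ = 0.559063, sin λ = 0.004957, cos λ = 0.999988.
North component: ΔN = −sin φ cos λ·ΔX − sin φ sin λ·ΔY + cos φ·ΔZ = −(0.829125)(0.999988)(-316) − (0.829125)(0.004957)(255) + (0.559063)(301) = 429.23 m.
1° of latitude spans 3600 × 30.87 = 111132 m, so Δφ = 429.23 / 111132 × 3600 = 13.904″.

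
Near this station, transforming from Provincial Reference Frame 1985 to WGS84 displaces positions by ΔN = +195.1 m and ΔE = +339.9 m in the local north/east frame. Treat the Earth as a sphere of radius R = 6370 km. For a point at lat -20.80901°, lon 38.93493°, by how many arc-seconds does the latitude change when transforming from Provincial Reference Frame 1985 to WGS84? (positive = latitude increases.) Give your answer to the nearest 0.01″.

Δφ = 6.32″

On a sphere of radius R, 1 rad of latitude = R, so Δφ = ΔN / R = 195.1 / 6370000 = 3.0628e-05 rad = 6.317″.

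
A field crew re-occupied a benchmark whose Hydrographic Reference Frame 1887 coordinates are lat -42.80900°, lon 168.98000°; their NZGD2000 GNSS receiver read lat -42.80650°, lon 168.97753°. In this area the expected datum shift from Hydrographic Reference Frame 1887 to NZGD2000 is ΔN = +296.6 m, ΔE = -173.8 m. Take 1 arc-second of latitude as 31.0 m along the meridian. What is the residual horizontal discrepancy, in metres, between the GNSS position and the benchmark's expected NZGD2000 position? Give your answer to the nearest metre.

33 m

Observed coordinate differences: Δφ = +0.00250°, Δλ = -0.00247°.
Converting to metres (1° lat = 111600 m, cos φ = 0.733623): observed ΔN = 279.0 m, observed ΔE = -202.2 m.
Subtracting the expected shift leaves a residual of 279.0 − (296.6) = -17.6 m north and -202.2 − (-173.8) = -28.4 m east.
Residual distance = √((-17.6)² + (-28.4)²) = 33.4 m.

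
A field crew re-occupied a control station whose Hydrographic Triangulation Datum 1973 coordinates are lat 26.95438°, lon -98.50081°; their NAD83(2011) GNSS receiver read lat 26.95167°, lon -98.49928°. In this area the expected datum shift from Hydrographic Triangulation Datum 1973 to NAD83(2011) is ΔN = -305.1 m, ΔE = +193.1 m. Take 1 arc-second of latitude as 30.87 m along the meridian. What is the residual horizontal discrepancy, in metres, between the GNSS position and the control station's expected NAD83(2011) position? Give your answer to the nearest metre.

Observed coordinate differences: Δφ = -0.00271°, Δλ = +0.00153°.
Converting to metres (1° lat = 111132 m, cos φ = 0.891368): observed ΔN = -301.2 m, observed ΔE = 151.6 m.
Subtracting the expected shift leaves a residual of -301.2 − (-305.1) = 3.9 m north and 151.6 − (193.1) = -41.5 m east.
Residual distance = √(3.9² + (-41.5)²) = 41.7 m.

42 m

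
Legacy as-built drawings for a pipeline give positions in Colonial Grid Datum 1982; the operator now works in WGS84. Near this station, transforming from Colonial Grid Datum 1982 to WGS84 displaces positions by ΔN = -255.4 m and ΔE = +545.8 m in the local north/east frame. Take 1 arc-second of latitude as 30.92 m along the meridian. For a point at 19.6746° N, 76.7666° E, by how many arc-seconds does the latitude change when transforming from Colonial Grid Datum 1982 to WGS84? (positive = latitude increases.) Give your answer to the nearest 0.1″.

1″ of latitude = 30.92 m, so Δφ = -255.4 / 30.92 = -8.260″.

Δφ = -8.3″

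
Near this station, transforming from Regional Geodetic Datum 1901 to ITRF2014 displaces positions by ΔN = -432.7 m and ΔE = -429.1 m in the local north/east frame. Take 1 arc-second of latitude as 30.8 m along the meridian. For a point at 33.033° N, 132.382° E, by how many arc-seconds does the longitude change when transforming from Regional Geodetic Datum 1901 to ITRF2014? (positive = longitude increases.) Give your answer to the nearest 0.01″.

Δλ = -16.62″

At latitude 33.033°, cos φ = 0.838357.
1″ of longitude at this latitude = 30.80 × cos φ = 25.8214 m, so Δλ = -429.1 / 25.8214 = -16.618″.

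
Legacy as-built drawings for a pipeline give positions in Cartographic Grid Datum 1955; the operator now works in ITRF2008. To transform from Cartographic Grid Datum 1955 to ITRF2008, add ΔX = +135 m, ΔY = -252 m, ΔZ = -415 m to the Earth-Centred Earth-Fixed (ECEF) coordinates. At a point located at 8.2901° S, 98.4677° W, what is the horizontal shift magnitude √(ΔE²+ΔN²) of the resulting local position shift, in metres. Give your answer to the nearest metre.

414 m

At φ = -8.2901°, λ = -98.4677°: sin φ = -0.144185, cos φ = 0.989551, sin λ = -0.989099, cos λ = -0.147252.
ΔE = −sin λ·ΔX + cos λ·ΔY = −(-0.989099)·(135) + (-0.147252)·(-252) = 170.64 m.
ΔN = −sin φ cos λ·ΔX − sin φ sin λ·ΔY + cos φ·ΔZ = −(-0.144185)(-0.147252)(135) − (-0.144185)(-0.989099)(-252) + (0.989551)(-415) = -377.59 m.
Horizontal magnitude = √(ΔE² + ΔN²) = √(170.64² + (-377.59)²) = 414.36 m.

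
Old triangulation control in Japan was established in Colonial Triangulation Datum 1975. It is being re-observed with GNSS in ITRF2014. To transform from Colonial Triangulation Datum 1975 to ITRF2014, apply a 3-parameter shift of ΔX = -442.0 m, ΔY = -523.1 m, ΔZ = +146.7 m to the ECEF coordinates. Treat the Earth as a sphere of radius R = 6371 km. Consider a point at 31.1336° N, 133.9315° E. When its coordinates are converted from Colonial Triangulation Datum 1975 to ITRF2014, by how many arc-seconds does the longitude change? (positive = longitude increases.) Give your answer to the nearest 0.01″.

Δλ = 25.77″

sin φ = 0.517035, cos φ = 0.855964, sin λ = 0.720170, cos λ = -0.693798.
East component: ΔE = −sin λ·ΔX + cos λ·ΔY = −(0.720170)(-442.0) + (-0.693798)(-523.1) = 681.24 m.
1° of latitude spans πR/180 = 111195 m; at latitude φ, 1° of longitude spans that × cos φ = 95178.9 m, so Δλ = 681.24 / 95178.9 × 3600 = 25.767″.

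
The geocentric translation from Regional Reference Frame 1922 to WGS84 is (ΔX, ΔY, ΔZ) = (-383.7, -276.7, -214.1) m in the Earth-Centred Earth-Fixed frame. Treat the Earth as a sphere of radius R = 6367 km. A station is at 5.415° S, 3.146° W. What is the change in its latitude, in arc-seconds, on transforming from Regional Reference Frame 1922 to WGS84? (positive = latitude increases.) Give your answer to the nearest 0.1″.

sin φ = -0.094369, cos φ = 0.995537, sin λ = -0.054880, cos λ = 0.998493.
North component: ΔN = −sin φ cos λ·ΔX − sin φ sin λ·ΔY + cos φ·ΔZ = −(-0.094369)(0.998493)(-383.7) − (-0.094369)(-0.054880)(-276.7) + (0.995537)(-214.1) = -247.87 m.
1° of latitude spans πR/180 = 111125 m, so Δφ = -247.87 / 111125 × 3600 = -8.030″.

Δφ = -8.0″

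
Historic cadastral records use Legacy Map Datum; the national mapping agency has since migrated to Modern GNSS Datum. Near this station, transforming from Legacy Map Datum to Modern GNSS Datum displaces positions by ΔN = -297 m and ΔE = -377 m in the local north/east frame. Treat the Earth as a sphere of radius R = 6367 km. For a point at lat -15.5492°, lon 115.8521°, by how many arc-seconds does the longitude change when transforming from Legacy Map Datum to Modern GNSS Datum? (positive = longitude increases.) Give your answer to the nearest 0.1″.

Δλ = -12.7″

At latitude -15.5492°, cos φ = 0.963401.
One radian of longitude at latitude φ spans R cos φ, so Δλ = ΔE / (R cos φ) = -377.0 / (6367000 × 0.963401) = -6.1461e-05 rad = -12.677″.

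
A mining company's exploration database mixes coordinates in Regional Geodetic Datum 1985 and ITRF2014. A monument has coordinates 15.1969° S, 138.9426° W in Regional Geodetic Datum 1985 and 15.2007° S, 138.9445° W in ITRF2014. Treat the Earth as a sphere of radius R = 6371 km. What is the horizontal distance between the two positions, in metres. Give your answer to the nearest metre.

Δφ = -15.2007° − -15.1969° = -0.0038°; Δλ = -138.9445° − -138.9426° = -0.0019°.
1° along a meridian = πR/180 = 111195 m.
ΔN = Δφ × 111195 = -422.5 m; ΔE = Δλ × 111195 × cos(-15.1969°) = -0.0019 × 111195 × 0.965031 = -203.9 m.
Distance = √(ΔE² + ΔN²) = √((-203.9)² + (-422.5)²) = 469.2 m.

469 m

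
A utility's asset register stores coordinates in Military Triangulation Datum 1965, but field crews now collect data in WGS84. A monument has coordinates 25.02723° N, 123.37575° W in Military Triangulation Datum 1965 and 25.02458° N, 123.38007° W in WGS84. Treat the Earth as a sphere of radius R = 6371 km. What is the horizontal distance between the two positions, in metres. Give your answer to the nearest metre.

Δφ = 25.02458° − 25.02723° = -0.00265°; Δλ = -123.38007° − -123.37575° = -0.00432°.
1° along a meridian = πR/180 = 111195 m.
ΔN = Δφ × 111195 = -294.7 m; ΔE = Δλ × 111195 × cos(25.02723°) = -0.00432 × 111195 × 0.906107 = -435.3 m.
Distance = √(ΔE² + ΔN²) = √((-435.3)² + (-294.7)²) = 525.6 m.

526 m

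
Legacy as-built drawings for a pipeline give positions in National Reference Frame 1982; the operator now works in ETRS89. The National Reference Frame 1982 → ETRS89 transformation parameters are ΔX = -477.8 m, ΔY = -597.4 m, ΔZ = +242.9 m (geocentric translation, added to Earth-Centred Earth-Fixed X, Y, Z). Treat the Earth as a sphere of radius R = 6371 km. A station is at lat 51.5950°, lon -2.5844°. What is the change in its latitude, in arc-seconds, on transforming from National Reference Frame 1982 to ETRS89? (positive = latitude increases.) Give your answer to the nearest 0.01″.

Δφ = 16.31″

sin φ = 0.783639, cos φ = 0.621216, sin λ = -0.045091, cos λ = 0.998983.
North component: ΔN = −sin φ cos λ·ΔX − sin φ sin λ·ΔY + cos φ·ΔZ = −(0.783639)(0.998983)(-477.8) − (0.783639)(-0.045091)(-597.4) + (0.621216)(242.9) = 503.83 m.
1° of latitude spans πR/180 = 111195 m, so Δφ = 503.83 / 111195 × 3600 = 16.312″.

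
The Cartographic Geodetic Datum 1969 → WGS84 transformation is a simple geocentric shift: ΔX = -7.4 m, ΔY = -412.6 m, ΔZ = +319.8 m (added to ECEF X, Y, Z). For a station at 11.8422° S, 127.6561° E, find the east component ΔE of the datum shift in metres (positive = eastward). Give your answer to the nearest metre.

ΔE = 258 m

At φ = -11.8422°, λ = 127.6561°: sin φ = -0.205217, cos φ = 0.978717, sin λ = 0.791692, cos λ = -0.610921.
ΔE = −sin λ·ΔX + cos λ·ΔY = −(0.791692)·(-7.4) + (-0.610921)·(-412.6) = 257.92 m.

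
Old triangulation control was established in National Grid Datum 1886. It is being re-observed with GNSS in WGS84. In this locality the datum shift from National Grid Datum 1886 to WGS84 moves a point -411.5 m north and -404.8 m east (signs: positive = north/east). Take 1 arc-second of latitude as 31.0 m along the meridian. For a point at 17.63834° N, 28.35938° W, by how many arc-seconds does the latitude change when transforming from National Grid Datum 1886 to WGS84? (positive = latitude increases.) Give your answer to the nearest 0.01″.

Δφ = -13.27″

1″ of latitude = 31.00 m, so Δφ = -411.5 / 31.00 = -13.274″.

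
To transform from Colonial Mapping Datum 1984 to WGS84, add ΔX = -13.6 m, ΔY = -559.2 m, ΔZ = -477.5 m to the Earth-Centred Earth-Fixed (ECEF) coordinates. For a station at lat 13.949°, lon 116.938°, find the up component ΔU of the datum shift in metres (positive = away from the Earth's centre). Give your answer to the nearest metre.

At φ = 13.949°, λ = 116.938°: sin φ = 0.241058, cos φ = 0.970511, sin λ = 0.891497, cos λ = -0.453026.
ΔU = cos φ cos λ·ΔX + cos φ sin λ·ΔY + sin φ·ΔZ = (0.970511)(-0.453026)(-13.6) + (0.970511)(0.891497)(-559.2) + (0.241058)(-477.5) = -592.95 m.

ΔU = -593 m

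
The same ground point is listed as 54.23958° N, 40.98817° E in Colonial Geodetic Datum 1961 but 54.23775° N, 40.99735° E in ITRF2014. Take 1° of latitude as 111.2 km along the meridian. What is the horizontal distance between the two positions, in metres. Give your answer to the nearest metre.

Δφ = 54.23775° − 54.23958° = -0.00183°; Δλ = 40.99735° − 40.98817° = +0.00918°.
ΔN = Δφ × 111200 = -203.5 m; ΔE = Δλ × 111200 × cos(54.23958°) = +0.00918 × 111200 × 0.584397 = 596.6 m.
Distance = √(ΔE² + ΔN²) = √(596.6² + (-203.5)²) = 630.3 m.

630 m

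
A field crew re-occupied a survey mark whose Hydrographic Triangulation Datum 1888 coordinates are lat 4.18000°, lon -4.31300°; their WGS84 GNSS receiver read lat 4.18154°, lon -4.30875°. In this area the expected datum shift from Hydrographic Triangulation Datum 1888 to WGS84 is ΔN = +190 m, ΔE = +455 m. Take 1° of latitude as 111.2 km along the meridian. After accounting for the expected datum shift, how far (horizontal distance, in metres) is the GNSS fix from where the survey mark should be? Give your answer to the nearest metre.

25 m

Observed coordinate differences: Δφ = +0.00154°, Δλ = +0.00425°.
Converting to metres (1° lat = 111200 m, cos φ = 0.997340): observed ΔN = 171.2 m, observed ΔE = 471.3 m.
Subtracting the expected shift leaves a residual of 171.2 − (190) = -18.8 m north and 471.3 − (455) = 16.3 m east.
Residual distance = √((-18.8)² + 16.3²) = 24.9 m.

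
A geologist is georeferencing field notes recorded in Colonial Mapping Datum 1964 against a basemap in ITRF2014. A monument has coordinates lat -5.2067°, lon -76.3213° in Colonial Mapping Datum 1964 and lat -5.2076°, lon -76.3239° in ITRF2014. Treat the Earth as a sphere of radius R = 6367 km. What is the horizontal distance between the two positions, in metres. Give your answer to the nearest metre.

305 m

Δφ = -5.2076° − -5.2067° = -0.0009°; Δλ = -76.3239° − -76.3213° = -0.0026°.
1° along a meridian = πR/180 = 111125 m.
ΔN = Δφ × 111125 = -100.0 m; ΔE = Δλ × 111125 × cos(-5.2067°) = -0.0026 × 111125 × 0.995874 = -287.7 m.
Distance = √(ΔE² + ΔN²) = √((-287.7)² + (-100.0)²) = 304.6 m.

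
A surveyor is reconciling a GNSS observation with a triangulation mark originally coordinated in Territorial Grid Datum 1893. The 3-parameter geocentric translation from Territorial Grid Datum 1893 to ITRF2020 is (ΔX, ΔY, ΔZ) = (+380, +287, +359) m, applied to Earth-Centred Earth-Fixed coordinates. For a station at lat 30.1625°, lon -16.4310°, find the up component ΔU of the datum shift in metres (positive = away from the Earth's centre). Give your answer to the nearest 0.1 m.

The local up (radial) axis is (cos φ cos λ, cos φ sin λ, sin φ), giving ΔU = 315.132 − 70.189 + 180.381 = 425.32 m.

ΔU = 425.3 m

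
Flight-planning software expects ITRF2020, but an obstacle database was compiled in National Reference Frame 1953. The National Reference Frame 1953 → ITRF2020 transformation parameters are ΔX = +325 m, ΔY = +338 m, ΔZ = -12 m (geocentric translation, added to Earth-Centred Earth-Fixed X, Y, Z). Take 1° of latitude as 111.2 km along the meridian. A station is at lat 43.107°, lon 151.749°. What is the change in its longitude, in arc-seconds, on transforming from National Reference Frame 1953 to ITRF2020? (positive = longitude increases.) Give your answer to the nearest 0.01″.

sin φ = 0.683363, cos φ = 0.730079, sin λ = 0.473335, cos λ = -0.880882.
East component: ΔE = −sin λ·ΔX + cos λ·ΔY = −(0.473335)(325) + (-0.880882)(338) = -451.57 m.
1° of latitude spans 111200 m; at latitude φ, 1° of longitude spans that × cos φ = 81184.8 m, so Δλ = -451.57 / 81184.8 × 3600 = -20.024″.

Δλ = -20.02″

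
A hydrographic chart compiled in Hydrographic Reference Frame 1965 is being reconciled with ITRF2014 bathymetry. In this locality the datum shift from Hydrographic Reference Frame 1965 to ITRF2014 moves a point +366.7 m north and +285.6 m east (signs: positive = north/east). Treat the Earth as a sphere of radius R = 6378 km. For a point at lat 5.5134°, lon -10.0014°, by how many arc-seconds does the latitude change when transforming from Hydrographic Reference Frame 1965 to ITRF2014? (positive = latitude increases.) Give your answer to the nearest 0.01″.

On a sphere of radius R, 1 rad of latitude = R, so Δφ = ΔN / R = 366.7 / 6378000 = 5.7495e-05 rad = 11.859″.

Δφ = 11.86″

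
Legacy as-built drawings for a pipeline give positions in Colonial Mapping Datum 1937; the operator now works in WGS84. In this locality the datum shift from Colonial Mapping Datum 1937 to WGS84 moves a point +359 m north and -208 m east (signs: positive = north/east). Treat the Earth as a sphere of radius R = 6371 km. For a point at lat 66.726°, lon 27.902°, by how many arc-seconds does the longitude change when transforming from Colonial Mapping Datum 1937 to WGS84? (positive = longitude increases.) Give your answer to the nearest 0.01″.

At latitude 66.726°, cos φ = 0.395129.
One radian of longitude at latitude φ spans R cos φ, so Δλ = ΔE / (R cos φ) = -208.0 / (6371000 × 0.395129) = -8.2626e-05 rad = -17.043″.

Δλ = -17.04″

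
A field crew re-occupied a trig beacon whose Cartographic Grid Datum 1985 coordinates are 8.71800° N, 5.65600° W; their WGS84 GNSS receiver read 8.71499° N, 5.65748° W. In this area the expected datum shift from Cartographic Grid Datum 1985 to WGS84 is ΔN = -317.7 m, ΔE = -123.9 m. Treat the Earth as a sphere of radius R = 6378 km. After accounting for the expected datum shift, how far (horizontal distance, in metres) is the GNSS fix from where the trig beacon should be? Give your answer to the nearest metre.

43 m

Observed coordinate differences: Δφ = -0.00301°, Δλ = -0.00148°.
Converting to metres (1° lat = 111317 m, cos φ = 0.988446): observed ΔN = -335.1 m, observed ΔE = -162.8 m.
Subtracting the expected shift leaves a residual of -335.1 − (-317.7) = -17.4 m north and -162.8 − (-123.9) = -38.9 m east.
Residual distance = √((-17.4)² + (-38.9)²) = 42.6 m.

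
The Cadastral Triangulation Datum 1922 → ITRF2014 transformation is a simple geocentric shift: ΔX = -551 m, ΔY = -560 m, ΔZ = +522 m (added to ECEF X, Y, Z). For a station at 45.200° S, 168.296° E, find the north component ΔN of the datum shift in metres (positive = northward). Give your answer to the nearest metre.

ΔN = 670 m

The local north axis is (−sin φ cos λ, −sin φ sin λ, cos φ), giving ΔN = 382.845 − 80.607 + 367.819 = 670.06 m.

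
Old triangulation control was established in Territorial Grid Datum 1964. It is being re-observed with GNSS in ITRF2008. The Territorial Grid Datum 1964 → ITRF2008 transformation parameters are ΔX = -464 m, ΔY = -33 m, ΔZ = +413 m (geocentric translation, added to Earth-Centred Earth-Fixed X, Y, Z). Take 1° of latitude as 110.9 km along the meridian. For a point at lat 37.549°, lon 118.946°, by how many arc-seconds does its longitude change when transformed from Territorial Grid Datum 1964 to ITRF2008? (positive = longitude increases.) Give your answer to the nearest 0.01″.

sin φ = 0.609440, cos φ = 0.792832, sin λ = 0.875076, cos λ = -0.483985.
East component: ΔE = −sin λ·ΔX + cos λ·ΔY = −(0.875076)(-464) + (-0.483985)(-33) = 422.01 m.
1° of latitude spans 110900 m; at latitude φ, 1° of longitude spans that × cos φ = 87925.1 m, so Δλ = 422.01 / 87925.1 × 3600 = 17.279″.

Δλ = 17.28″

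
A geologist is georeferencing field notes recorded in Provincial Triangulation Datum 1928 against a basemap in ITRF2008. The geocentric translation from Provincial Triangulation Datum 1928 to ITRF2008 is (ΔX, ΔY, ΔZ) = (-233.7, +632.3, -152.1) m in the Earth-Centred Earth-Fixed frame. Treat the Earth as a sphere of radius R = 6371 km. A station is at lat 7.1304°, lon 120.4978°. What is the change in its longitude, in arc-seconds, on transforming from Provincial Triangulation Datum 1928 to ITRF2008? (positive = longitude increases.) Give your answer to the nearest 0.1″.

sin φ = 0.124128, cos φ = 0.992266, sin λ = 0.861649, cos λ = -0.507505.
East component: ΔE = −sin λ·ΔX + cos λ·ΔY = −(0.861649)(-233.7) + (-0.507505)(632.3) = -119.53 m.
1° of latitude spans πR/180 = 111195 m; at latitude φ, 1° of longitude spans that × cos φ = 110335.0 m, so Δλ = -119.53 / 110335.0 × 3600 = -3.900″.

Δλ = -3.9″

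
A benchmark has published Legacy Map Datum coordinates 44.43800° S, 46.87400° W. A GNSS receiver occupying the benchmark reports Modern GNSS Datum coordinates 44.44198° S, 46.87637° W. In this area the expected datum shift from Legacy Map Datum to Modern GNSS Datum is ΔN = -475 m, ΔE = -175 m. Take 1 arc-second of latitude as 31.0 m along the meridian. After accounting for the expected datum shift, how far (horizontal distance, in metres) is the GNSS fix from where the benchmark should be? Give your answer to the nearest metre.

34 m

Observed coordinate differences: Δφ = -0.00398°, Δλ = -0.00237°.
Converting to metres (1° lat = 111600 m, cos φ = 0.714008): observed ΔN = -444.2 m, observed ΔE = -188.8 m.
Subtracting the expected shift leaves a residual of -444.2 − (-475) = 30.8 m north and -188.8 − (-175) = -13.8 m east.
Residual distance = √(30.8² + (-13.8)²) = 33.8 m.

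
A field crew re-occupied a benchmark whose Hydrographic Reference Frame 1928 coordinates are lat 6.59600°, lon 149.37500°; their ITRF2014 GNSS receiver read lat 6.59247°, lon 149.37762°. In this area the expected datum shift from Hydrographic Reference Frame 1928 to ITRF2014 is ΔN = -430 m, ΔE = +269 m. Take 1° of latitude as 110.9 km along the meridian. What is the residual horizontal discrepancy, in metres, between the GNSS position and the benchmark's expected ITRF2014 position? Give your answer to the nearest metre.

Observed coordinate differences: Δφ = -0.00353°, Δλ = +0.00262°.
Converting to metres (1° lat = 110900 m, cos φ = 0.993381): observed ΔN = -391.5 m, observed ΔE = 288.6 m.
Subtracting the expected shift leaves a residual of -391.5 − (-430) = 38.5 m north and 288.6 − (269) = 19.6 m east.
Residual distance = √(38.5² + 19.6²) = 43.2 m.

43 m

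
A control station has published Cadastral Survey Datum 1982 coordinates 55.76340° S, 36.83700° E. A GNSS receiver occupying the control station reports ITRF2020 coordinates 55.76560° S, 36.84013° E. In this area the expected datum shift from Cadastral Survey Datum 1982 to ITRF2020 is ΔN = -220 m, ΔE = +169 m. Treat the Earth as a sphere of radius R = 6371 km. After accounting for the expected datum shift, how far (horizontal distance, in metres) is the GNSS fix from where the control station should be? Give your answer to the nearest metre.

36 m

Observed coordinate differences: Δφ = -0.00220°, Δλ = +0.00313°.
Converting to metres (1° lat = 111195 m, cos φ = 0.562612): observed ΔN = -244.6 m, observed ΔE = 195.8 m.
Subtracting the expected shift leaves a residual of -244.6 − (-220) = -24.6 m north and 195.8 − (169) = 26.8 m east.
Residual distance = √((-24.6)² + 26.8²) = 36.4 m.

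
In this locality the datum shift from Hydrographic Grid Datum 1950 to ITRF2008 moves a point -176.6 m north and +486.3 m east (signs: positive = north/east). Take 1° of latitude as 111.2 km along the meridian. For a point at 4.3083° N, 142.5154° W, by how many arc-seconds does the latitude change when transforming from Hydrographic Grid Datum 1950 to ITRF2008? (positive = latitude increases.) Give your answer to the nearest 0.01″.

Δφ = -5.72″

1° of latitude = 111.2 km, so Δφ = -176.6 / 111200 = -0.0015881° = -5.717″.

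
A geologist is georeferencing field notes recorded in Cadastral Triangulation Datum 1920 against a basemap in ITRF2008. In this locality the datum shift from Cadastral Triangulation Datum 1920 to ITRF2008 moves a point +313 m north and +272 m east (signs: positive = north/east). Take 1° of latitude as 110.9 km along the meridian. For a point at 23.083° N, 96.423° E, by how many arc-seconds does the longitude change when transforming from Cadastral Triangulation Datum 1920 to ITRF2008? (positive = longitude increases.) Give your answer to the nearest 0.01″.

Δλ = 9.60″

At latitude 23.083°, cos φ = 0.919938.
1° of longitude at this latitude = 110.9 × cos φ = 102.02 km, so Δλ = 272.0 / 102021.1 = 0.0026661° = 9.598″.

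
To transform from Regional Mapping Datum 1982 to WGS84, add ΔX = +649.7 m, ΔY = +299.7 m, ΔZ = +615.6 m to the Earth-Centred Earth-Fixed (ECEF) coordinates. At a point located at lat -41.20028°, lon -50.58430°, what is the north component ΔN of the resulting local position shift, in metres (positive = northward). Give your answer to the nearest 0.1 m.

The local north axis is (−sin φ cos λ, −sin φ sin λ, cos φ), giving ΔN = 271.725 − 152.511 + 463.185 = 582.40 m.

ΔN = 582.4 m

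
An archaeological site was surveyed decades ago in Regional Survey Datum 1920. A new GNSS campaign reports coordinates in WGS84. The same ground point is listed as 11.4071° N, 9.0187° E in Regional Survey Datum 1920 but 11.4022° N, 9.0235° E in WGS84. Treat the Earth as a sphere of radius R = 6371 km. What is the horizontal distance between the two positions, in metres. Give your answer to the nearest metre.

755 m

Δφ = 11.4022° − 11.4071° = -0.0049°; Δλ = 9.0235° − 9.0187° = +0.0048°.
1° along a meridian = πR/180 = 111195 m.
ΔN = Δφ × 111195 = -544.9 m; ΔE = Δλ × 111195 × cos(11.4071°) = +0.0048 × 111195 × 0.980247 = 523.2 m.
Distance = √(ΔE² + ΔN²) = √(523.2² + (-544.9)²) = 755.4 m.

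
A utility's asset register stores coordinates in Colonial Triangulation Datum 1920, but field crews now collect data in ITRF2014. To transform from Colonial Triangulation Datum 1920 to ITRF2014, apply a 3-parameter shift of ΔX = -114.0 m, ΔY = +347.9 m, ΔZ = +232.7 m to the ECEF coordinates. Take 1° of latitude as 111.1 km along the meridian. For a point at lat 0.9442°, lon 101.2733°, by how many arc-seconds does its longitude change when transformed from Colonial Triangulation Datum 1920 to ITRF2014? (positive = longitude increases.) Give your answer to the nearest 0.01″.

Δλ = 1.42″

sin φ = 0.016479, cos φ = 0.999864, sin λ = 0.980706, cos λ = -0.195489.
East component: ΔE = −sin λ·ΔX + cos λ·ΔY = −(0.980706)(-114.0) + (-0.195489)(347.9) = 43.79 m.
1° of latitude spans 111100 m; at latitude φ, 1° of longitude spans that × cos φ = 111084.9 m, so Δλ = 43.79 / 111084.9 × 3600 = 1.419″.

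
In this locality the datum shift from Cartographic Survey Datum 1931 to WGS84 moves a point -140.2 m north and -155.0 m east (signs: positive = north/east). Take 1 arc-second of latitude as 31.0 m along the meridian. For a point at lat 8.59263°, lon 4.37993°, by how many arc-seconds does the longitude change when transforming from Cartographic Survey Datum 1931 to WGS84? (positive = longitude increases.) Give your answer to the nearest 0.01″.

At latitude 8.59263°, cos φ = 0.988776.
1″ of longitude at this latitude = 31.00 × cos φ = 30.6520 m, so Δλ = -155.0 / 30.6520 = -5.057″.

Δλ = -5.06″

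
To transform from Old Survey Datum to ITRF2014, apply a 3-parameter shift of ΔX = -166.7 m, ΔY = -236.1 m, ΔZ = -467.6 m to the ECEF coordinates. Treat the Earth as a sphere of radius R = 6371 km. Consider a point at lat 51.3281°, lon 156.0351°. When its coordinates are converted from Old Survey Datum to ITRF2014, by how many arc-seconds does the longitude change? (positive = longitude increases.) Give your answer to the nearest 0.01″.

sin φ = 0.780737, cos φ = 0.624860, sin λ = 0.406177, cos λ = -0.913794.
East component: ΔE = −sin λ·ΔX + cos λ·ΔY = −(0.406177)(-166.7) + (-0.913794)(-236.1) = 283.46 m.
1° of latitude spans πR/180 = 111195 m; at latitude φ, 1° of longitude spans that × cos φ = 69481.2 m, so Δλ = 283.46 / 69481.2 × 3600 = 14.687″.

Δλ = 14.69″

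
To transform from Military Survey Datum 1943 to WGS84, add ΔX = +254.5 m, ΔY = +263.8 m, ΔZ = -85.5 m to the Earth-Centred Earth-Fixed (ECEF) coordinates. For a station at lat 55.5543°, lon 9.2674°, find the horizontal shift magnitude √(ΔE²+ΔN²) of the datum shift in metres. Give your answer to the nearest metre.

The local east axis at (φ, λ) is (−sin λ, cos λ, 0), so ΔE = −sin(9.2674°)·254.5 + cos(9.2674°)·263.8 = 219.37 m.
The local north axis is (−sin φ cos λ, −sin φ sin λ, cos φ), giving ΔN = -207.137 − 35.034 − 48.361 = -290.53 m.
Horizontal magnitude = √(ΔE² + ΔN²) = √(219.37² + (-290.53)²) = 364.05 m.

364 m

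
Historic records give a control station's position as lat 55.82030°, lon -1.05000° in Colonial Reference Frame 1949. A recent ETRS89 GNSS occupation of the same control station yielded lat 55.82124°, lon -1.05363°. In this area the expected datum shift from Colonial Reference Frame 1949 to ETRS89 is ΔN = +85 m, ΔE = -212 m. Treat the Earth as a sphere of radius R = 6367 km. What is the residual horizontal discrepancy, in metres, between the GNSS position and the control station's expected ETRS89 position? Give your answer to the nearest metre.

24 m

Observed coordinate differences: Δφ = +0.00094°, Δλ = -0.00363°.
Converting to metres (1° lat = 111125 m, cos φ = 0.561790): observed ΔN = 104.5 m, observed ΔE = -226.6 m.
Subtracting the expected shift leaves a residual of 104.5 − (85) = 19.5 m north and -226.6 − (-212) = -14.6 m east.
Residual distance = √(19.5² + (-14.6)²) = 24.3 m.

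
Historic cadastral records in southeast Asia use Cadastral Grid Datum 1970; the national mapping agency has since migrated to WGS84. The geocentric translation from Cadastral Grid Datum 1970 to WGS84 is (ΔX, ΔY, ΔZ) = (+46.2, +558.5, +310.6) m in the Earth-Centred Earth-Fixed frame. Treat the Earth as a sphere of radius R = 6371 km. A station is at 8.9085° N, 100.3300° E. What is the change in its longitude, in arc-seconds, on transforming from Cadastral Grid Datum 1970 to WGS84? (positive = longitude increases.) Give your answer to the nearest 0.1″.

sin φ = 0.154857, cos φ = 0.987937, sin λ = 0.983791, cos λ = -0.179317.
East component: ΔE = −sin λ·ΔX + cos λ·ΔY = −(0.983791)(46.2) + (-0.179317)(558.5) = -145.60 m.
1° of latitude spans πR/180 = 111195 m; at latitude φ, 1° of longitude spans that × cos φ = 109853.6 m, so Δλ = -145.60 / 109853.6 × 3600 = -4.771″.

Δλ = -4.8″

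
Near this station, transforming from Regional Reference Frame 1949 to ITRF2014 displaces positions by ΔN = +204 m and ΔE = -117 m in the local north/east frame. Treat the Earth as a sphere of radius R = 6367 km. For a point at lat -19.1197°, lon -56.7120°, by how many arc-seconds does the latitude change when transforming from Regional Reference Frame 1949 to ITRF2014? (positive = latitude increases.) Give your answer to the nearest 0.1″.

On a sphere of radius R, 1 rad of latitude = R, so Δφ = ΔN / R = 204.0 / 6367000 = 3.2040e-05 rad = 6.609″.

Δφ = 6.6″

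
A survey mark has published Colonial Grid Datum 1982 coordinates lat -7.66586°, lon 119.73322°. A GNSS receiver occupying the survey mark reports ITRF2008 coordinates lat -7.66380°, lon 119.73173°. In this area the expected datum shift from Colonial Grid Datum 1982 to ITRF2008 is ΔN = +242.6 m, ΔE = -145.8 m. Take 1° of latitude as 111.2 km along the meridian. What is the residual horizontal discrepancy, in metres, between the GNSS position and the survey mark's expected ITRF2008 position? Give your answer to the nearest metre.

Observed coordinate differences: Δφ = +0.00206°, Δλ = -0.00149°.
Converting to metres (1° lat = 111200 m, cos φ = 0.991063): observed ΔN = 229.1 m, observed ΔE = -164.2 m.
Subtracting the expected shift leaves a residual of 229.1 − (242.6) = -13.5 m north and -164.2 − (-145.8) = -18.4 m east.
Residual distance = √((-13.5)² + (-18.4)²) = 22.8 m.

23 m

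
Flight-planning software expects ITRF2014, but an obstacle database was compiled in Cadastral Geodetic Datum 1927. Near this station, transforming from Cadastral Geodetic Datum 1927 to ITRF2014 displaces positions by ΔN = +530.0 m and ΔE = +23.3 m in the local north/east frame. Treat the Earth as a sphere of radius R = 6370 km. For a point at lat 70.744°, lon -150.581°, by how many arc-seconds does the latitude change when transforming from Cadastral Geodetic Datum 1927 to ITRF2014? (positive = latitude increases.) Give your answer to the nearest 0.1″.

On a sphere of radius R, 1 rad of latitude = R, so Δφ = ΔN / R = 530.0 / 6370000 = 8.3203e-05 rad = 17.162″.

Δφ = 17.2″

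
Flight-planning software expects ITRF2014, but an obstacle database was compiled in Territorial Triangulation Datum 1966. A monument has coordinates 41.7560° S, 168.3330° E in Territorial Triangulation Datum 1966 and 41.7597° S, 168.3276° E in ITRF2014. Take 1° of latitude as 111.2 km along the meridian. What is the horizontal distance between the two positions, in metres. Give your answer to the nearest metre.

Δφ = -41.7597° − -41.7560° = -0.0037°; Δλ = 168.3276° − 168.3330° = -0.0054°.
ΔN = Δφ × 111200 = -411.4 m; ΔE = Δλ × 111200 × cos(-41.7560°) = -0.0054 × 111200 × 0.745988 = -448.0 m.
Distance = √(ΔE² + ΔN²) = √((-448.0)² + (-411.4)²) = 608.2 m.

608 m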